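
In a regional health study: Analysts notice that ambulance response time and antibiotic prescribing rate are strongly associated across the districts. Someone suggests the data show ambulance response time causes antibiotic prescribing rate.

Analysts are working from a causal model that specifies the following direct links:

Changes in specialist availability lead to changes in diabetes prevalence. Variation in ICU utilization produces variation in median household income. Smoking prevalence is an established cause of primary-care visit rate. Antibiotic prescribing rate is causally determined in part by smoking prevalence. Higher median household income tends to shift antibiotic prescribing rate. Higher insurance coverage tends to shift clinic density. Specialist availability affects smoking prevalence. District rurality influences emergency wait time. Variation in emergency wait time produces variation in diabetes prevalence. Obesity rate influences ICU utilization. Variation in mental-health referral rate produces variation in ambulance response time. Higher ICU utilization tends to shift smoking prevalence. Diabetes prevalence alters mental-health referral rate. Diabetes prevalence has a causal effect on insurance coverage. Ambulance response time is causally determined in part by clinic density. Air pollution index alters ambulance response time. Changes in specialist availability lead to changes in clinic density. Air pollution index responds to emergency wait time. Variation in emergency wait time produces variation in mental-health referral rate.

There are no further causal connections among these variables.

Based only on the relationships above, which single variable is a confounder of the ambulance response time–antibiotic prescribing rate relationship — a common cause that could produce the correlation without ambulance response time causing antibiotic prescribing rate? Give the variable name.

specialist availability

Specialist availability has a causal path to ambulance response time (specialist availability → clinic density → ambulance response time) and a separate causal path to antibiotic prescribing rate (specialist availability → smoking prevalence → antibiotic prescribing rate), so it is a common cause of both.
No stated relationship gives ambulance response time a causal route to antibiotic prescribing rate, so the correlation is explained by the shared upstream cause rather than a direct effect.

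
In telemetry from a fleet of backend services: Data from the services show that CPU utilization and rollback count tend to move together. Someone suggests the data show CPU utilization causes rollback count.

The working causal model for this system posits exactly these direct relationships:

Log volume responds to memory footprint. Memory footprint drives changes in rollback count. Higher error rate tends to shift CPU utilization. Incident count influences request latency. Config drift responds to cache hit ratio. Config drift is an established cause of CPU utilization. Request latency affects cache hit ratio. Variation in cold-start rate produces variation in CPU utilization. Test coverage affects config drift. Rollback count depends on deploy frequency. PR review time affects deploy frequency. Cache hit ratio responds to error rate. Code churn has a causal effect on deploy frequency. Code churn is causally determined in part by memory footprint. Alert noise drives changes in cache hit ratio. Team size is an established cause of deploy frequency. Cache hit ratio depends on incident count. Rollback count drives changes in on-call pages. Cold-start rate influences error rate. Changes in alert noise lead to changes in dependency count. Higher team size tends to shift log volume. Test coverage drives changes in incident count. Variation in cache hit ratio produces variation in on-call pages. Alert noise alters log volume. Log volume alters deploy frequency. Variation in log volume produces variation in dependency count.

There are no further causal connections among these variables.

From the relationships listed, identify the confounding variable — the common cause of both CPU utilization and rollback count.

alert noise

Alert noise has a causal path to CPU utilization (alert noise → cache hit ratio → config drift → CPU utilization) and a separate causal path to rollback count (alert noise → log volume → deploy frequency → rollback count), so it is a common cause of both.
No stated relationship gives CPU utilization a causal route to rollback count, so the correlation is explained by the shared upstream cause rather than a direct effect.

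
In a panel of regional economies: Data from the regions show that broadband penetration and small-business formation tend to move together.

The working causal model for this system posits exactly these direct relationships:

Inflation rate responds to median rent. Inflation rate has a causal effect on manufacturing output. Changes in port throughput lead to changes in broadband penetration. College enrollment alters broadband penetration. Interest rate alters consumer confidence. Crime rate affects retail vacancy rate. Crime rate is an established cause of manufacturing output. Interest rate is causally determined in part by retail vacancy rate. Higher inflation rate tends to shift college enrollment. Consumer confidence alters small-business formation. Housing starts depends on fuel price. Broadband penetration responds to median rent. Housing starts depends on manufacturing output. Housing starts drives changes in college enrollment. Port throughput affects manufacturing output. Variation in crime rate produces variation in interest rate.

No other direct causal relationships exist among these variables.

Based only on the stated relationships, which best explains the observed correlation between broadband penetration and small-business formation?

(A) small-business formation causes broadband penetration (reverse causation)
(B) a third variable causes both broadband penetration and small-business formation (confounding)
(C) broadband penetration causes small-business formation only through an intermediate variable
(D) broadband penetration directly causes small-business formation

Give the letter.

Crime rate causes broadband penetration (crime rate → manufacturing output → housing starts → college enrollment → broadband penetration) and small-business formation (crime rate → interest rate → consumer confidence → small-business formation) — a common cause creating the correlation.
There is no stated path from broadband penetration to small-business formation or from small-business formation to broadband penetration, so neither direct nor reverse causation applies.

B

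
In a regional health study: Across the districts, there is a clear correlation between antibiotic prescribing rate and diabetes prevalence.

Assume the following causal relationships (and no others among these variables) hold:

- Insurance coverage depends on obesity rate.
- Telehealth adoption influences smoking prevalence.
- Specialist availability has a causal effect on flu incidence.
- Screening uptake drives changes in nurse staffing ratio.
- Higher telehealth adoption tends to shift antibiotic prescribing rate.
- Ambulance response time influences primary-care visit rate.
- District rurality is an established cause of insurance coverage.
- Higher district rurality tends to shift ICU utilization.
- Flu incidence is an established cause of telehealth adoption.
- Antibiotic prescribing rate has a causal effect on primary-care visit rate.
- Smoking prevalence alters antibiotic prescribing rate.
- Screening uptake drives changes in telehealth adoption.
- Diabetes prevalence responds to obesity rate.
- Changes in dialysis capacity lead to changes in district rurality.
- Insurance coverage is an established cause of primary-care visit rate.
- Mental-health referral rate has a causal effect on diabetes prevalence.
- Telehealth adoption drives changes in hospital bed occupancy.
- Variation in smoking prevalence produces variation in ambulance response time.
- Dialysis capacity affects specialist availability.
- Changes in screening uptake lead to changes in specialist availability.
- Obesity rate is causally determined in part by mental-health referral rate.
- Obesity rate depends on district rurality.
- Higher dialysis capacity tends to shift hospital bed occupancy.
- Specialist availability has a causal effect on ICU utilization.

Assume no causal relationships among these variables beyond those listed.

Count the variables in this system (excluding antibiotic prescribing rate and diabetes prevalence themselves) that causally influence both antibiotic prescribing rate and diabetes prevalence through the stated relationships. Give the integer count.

The common causes are: dialysis capacity (to antibiotic prescribing rate via dialysis capacity → specialist availability → flu incidence → telehealth adoption → antibiotic prescribing rate; to diabetes prevalence via dialysis capacity → district rurality → obesity rate → diabetes prevalence).
Every other variable lacks a causal path to at least one of antibiotic prescribing rate and diabetes prevalence.

1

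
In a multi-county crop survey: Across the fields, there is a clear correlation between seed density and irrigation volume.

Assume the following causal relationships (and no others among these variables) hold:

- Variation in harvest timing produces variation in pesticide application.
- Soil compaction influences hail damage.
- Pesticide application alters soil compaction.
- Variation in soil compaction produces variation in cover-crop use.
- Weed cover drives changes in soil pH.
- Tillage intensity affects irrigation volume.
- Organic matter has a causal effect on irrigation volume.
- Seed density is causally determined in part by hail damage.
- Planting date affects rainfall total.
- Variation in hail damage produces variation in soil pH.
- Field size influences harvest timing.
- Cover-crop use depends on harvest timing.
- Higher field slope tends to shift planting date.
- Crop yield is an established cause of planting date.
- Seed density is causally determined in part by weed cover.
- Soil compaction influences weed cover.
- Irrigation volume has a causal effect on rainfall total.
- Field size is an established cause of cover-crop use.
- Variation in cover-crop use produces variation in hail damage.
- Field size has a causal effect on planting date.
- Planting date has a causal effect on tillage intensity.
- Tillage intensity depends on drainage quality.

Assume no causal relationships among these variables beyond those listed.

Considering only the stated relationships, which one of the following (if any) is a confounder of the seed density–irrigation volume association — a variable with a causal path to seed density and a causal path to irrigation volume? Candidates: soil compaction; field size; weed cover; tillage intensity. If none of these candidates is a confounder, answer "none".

field size

Field size causes seed density (field size → cover-crop use → hail damage → seed density) and also causes irrigation volume (field size → planting date → tillage intensity → irrigation volume); it is a common cause of both.
Each of the other candidates lacks a causal path to at least one of seed density and irrigation volume, so they do not confound the relationship.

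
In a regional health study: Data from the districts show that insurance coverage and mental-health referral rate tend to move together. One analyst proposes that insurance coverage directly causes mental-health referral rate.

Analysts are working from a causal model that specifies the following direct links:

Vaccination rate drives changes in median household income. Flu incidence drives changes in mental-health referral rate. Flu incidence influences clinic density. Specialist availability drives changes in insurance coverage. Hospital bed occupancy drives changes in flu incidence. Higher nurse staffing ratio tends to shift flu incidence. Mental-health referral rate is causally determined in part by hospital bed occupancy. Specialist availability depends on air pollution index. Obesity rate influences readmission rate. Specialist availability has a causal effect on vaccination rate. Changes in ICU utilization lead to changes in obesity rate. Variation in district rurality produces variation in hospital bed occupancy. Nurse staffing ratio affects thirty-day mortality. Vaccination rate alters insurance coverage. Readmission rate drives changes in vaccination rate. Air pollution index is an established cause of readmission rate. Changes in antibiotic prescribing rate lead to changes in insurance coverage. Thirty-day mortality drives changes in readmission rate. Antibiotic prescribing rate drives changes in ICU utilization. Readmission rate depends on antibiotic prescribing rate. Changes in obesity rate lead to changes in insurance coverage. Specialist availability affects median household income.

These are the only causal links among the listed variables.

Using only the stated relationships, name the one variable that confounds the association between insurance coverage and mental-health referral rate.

nurse staffing ratio

Nurse staffing ratio has a causal path to insurance coverage (nurse staffing ratio → thirty-day mortality → readmission rate → vaccination rate → insurance coverage) and a separate causal path to mental-health referral rate (nurse staffing ratio → flu incidence → mental-health referral rate), so it is a common cause of both.
No stated relationship gives insurance coverage a causal route to mental-health referral rate, so the correlation is explained by the shared upstream cause rather than a direct effect.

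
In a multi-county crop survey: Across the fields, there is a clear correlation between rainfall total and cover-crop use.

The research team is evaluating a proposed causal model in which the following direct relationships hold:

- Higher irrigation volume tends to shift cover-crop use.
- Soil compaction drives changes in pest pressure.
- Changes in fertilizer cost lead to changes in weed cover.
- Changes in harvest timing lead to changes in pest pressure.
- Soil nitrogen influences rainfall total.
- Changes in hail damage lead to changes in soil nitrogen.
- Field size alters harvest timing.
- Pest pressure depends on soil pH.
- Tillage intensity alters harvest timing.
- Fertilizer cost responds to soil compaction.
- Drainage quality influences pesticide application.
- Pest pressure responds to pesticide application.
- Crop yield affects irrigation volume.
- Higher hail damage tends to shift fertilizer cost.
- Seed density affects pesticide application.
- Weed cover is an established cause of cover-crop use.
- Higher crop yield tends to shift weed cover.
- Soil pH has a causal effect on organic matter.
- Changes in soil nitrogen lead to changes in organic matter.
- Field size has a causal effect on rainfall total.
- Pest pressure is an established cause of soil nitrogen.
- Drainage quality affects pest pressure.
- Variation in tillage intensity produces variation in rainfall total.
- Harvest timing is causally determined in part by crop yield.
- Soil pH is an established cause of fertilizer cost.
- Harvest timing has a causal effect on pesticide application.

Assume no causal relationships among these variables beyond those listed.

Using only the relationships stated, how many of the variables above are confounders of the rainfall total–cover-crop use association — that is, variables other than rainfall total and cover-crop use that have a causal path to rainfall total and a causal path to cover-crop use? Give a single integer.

The common causes are: crop yield (to rainfall total via crop yield → harvest timing → pest pressure → soil nitrogen → rainfall total; to cover-crop use via crop yield → weed cover → cover-crop use); hail damage (to rainfall total via hail damage → soil nitrogen → rainfall total; to cover-crop use via hail damage → fertilizer cost → weed cover → cover-crop use); soil compaction (to rainfall total via soil compaction → pest pressure → soil nitrogen → rainfall total; to cover-crop use via soil compaction → fertilizer cost → weed cover → cover-crop use); soil pH (to rainfall total via soil pH → pest pressure → soil nitrogen → rainfall total; to cover-crop use via soil pH → fertilizer cost → weed cover → cover-crop use).
Every other variable lacks a causal path to at least one of rainfall total and cover-crop use.

4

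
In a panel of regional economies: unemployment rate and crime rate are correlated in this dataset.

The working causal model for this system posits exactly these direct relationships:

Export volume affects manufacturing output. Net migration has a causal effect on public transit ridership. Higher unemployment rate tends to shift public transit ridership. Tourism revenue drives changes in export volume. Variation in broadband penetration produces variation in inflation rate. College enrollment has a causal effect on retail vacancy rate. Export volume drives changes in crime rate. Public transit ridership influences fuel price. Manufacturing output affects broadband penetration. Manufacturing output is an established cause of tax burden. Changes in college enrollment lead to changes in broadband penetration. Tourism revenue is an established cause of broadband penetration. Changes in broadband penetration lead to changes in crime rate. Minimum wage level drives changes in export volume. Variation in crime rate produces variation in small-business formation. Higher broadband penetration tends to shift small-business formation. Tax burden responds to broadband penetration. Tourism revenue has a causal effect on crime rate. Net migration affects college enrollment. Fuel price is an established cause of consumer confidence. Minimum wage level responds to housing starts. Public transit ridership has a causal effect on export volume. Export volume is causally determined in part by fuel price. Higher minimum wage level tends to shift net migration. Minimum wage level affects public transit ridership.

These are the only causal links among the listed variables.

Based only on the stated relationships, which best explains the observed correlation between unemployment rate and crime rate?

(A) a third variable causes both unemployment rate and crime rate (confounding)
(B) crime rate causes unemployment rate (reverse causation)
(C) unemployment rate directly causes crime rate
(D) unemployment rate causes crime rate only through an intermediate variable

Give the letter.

Unemployment rate reaches crime rate through unemployment rate → public transit ridership → export volume → crime rate — an indirect causal chain with no direct unemployment rate → crime rate link. No variable causes both unemployment rate and crime rate, so confounding is ruled out; the effect is mediated.

D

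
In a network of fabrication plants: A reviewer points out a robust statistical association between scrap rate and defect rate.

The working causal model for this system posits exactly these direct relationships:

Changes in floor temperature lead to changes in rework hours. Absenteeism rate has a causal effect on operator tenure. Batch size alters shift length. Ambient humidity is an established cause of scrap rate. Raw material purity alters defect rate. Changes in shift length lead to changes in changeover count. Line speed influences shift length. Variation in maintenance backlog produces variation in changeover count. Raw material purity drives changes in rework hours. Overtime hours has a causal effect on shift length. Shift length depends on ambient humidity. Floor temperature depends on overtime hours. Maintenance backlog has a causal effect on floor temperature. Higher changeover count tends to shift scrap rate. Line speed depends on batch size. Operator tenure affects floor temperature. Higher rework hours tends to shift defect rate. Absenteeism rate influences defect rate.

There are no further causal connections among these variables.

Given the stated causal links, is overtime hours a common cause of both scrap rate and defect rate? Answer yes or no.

Overtime hours has a causal path to scrap rate (overtime hours → shift length → changeover count → scrap rate) and to defect rate (overtime hours → floor temperature → rework hours → defect rate), so it is a common cause of both — a confounder.

yes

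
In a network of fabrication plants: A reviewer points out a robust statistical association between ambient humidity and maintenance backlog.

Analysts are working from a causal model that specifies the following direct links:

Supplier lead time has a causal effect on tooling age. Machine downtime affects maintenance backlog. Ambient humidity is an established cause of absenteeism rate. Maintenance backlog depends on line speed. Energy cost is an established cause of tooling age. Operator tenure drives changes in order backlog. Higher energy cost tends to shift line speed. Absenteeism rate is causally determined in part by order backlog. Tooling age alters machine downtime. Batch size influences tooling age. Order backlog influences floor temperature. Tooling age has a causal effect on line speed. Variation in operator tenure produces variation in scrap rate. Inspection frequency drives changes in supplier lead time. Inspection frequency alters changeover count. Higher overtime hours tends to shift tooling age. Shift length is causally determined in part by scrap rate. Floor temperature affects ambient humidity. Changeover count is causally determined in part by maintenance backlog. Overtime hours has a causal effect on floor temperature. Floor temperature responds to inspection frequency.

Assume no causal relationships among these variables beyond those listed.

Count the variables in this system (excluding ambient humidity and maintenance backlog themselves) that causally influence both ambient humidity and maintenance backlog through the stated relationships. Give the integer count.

2

The common causes are: inspection frequency (to ambient humidity via inspection frequency → floor temperature → ambient humidity; to maintenance backlog via inspection frequency → supplier lead time → tooling age → machine downtime → maintenance backlog); overtime hours (to ambient humidity via overtime hours → floor temperature → ambient humidity; to maintenance backlog via overtime hours → tooling age → machine downtime → maintenance backlog).
Every other variable lacks a causal path to at least one of ambient humidity and maintenance backlog.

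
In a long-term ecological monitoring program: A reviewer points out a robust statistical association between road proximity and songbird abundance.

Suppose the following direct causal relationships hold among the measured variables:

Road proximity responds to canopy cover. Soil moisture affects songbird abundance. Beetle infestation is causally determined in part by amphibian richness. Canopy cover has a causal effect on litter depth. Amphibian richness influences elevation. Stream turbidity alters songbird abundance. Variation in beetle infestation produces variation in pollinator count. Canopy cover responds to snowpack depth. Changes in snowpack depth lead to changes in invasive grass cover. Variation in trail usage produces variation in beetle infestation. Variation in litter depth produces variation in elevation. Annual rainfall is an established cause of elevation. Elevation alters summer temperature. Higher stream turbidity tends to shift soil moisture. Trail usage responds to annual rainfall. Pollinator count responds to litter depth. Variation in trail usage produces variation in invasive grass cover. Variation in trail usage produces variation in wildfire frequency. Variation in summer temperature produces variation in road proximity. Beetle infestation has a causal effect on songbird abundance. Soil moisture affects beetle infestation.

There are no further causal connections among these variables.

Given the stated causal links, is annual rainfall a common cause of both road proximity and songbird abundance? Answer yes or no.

yes

Annual rainfall has a causal path to road proximity (annual rainfall → elevation → summer temperature → road proximity) and to songbird abundance (annual rainfall → trail usage → beetle infestation → songbird abundance), so it is a common cause of both — a confounder.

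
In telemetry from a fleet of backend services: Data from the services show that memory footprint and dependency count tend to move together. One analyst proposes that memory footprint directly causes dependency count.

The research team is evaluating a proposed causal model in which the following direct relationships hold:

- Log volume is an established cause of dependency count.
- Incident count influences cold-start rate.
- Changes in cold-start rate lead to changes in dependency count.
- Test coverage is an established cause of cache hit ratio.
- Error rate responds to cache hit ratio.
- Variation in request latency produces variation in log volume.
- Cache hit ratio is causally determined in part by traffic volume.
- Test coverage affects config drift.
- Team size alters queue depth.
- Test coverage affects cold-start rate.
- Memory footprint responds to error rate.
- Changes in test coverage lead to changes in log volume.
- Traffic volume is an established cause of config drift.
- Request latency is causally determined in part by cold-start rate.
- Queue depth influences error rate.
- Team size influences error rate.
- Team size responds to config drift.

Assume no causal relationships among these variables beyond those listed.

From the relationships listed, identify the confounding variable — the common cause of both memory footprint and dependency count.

test coverage

Test coverage has a causal path to memory footprint (test coverage → cache hit ratio → error rate → memory footprint) and a separate causal path to dependency count (test coverage → log volume → dependency count), so it is a common cause of both.
No stated relationship gives memory footprint a causal route to dependency count, so the correlation is explained by the shared upstream cause rather than a direct effect.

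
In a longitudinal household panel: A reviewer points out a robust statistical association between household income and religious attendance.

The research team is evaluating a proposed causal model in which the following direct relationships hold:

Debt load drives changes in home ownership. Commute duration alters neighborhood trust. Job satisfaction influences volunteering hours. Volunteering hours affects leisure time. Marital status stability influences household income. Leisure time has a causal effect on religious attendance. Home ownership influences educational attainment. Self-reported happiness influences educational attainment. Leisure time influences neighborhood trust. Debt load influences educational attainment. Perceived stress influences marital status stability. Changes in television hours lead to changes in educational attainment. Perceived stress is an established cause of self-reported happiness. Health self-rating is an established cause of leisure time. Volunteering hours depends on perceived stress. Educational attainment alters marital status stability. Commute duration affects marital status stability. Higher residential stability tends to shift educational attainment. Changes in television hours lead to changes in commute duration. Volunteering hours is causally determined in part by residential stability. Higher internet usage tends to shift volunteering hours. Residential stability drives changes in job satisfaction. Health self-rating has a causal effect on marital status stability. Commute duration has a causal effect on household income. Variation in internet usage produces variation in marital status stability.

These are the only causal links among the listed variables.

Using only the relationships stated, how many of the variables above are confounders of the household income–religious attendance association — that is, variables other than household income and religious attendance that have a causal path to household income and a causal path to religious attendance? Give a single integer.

4

The common causes are: health self-rating (to household income via health self-rating → marital status stability → household income; to religious attendance via health self-rating → leisure time → religious attendance); internet usage (to household income via internet usage → marital status stability → household income; to religious attendance via internet usage → volunteering hours → leisure time → religious attendance); perceived stress (to household income via perceived stress → marital status stability → household income; to religious attendance via perceived stress → volunteering hours → leisure time → religious attendance); residential stability (to household income via residential stability → educational attainment → marital status stability → household income; to religious attendance via residential stability → volunteering hours → leisure time → religious attendance).
Every other variable lacks a causal path to at least one of household income and religious attendance.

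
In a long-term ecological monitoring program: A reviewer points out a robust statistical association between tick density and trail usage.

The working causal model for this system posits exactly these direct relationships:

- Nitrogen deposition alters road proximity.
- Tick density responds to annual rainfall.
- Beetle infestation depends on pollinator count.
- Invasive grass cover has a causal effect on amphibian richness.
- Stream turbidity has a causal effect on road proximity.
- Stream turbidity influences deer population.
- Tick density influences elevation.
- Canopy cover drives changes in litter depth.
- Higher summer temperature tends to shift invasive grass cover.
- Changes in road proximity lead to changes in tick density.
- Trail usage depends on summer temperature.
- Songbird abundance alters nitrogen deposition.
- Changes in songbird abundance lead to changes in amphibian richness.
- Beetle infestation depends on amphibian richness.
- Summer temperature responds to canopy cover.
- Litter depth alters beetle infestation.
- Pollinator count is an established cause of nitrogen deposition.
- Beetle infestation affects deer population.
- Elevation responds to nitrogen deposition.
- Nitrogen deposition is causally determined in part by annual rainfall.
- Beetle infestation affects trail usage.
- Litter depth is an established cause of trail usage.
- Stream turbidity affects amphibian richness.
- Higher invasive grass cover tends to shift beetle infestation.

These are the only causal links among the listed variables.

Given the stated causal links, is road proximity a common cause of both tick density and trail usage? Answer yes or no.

Road proximity has no stated causal path to trail usage. A confounder must cause both variables, so road proximity does not qualify.

no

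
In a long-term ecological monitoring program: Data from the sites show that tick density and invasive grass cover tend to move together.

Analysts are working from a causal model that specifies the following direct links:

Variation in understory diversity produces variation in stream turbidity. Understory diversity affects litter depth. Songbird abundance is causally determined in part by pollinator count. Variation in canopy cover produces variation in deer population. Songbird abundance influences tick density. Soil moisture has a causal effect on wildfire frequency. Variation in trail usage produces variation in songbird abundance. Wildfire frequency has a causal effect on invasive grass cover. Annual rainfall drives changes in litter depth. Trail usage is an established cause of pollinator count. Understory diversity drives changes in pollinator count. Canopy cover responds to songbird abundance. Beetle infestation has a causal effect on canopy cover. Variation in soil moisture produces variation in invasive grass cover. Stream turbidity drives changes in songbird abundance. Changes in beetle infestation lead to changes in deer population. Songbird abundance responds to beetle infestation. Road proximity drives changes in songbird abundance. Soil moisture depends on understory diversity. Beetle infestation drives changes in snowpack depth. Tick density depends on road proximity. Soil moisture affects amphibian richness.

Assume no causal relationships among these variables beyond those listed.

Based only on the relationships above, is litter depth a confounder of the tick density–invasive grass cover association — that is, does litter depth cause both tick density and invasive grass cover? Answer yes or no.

no

Litter depth has no stated causal path to either tick density or invasive grass cover. A confounder must cause both variables, so litter depth does not qualify.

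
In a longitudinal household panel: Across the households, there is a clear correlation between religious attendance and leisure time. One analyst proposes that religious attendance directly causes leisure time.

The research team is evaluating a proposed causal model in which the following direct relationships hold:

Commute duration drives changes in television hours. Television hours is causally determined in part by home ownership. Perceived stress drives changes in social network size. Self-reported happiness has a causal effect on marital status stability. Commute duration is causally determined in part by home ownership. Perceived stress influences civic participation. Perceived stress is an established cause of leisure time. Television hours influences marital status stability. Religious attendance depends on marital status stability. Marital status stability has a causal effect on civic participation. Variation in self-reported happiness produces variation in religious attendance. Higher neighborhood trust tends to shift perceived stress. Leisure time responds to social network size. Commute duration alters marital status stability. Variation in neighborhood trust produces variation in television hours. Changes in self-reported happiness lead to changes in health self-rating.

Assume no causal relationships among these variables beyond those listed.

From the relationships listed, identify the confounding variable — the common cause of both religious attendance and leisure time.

Neighborhood trust has a causal path to religious attendance (neighborhood trust → television hours → marital status stability → religious attendance) and a separate causal path to leisure time (neighborhood trust → perceived stress → leisure time), so it is a common cause of both.
No stated relationship gives religious attendance a causal route to leisure time, so the correlation is explained by the shared upstream cause rather than a direct effect.

neighborhood trust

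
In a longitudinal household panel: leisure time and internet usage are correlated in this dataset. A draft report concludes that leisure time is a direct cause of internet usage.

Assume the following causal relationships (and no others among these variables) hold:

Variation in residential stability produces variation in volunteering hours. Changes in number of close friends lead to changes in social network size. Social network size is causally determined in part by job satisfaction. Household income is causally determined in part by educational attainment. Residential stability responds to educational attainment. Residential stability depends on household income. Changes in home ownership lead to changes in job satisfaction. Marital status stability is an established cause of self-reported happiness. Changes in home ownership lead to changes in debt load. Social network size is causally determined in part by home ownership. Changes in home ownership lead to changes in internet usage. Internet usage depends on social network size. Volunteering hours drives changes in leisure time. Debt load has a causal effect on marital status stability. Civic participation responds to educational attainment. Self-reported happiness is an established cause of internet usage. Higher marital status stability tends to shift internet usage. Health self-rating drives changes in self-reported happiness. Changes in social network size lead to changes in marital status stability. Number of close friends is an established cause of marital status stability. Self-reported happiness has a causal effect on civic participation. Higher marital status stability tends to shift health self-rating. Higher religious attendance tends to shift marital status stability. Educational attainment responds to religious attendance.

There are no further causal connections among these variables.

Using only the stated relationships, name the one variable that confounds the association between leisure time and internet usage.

Religious attendance has a causal path to leisure time (religious attendance → educational attainment → residential stability → volunteering hours → leisure time) and a separate causal path to internet usage (religious attendance → marital status stability → internet usage), so it is a common cause of both.
No stated relationship gives leisure time a causal route to internet usage, so the correlation is explained by the shared upstream cause rather than a direct effect.

religious attendance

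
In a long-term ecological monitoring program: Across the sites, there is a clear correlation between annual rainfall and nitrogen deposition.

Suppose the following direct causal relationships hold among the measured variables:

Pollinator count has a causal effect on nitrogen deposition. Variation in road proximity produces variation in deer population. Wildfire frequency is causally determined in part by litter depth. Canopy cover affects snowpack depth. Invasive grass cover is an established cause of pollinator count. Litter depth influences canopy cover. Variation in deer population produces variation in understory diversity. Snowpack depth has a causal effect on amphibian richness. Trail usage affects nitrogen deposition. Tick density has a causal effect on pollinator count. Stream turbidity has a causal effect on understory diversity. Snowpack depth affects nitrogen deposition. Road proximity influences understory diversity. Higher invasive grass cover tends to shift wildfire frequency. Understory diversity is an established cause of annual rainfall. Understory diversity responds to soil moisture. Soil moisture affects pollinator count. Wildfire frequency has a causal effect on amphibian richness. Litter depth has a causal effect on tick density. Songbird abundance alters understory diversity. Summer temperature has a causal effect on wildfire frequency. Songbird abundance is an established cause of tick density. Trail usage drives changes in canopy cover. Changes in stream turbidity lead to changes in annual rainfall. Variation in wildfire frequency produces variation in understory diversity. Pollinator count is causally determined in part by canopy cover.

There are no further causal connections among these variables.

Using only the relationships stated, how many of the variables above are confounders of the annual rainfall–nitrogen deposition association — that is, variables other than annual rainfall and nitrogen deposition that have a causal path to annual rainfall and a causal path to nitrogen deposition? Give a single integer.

The common causes are: invasive grass cover (to annual rainfall via invasive grass cover → wildfire frequency → understory diversity → annual rainfall; to nitrogen deposition via invasive grass cover → pollinator count → nitrogen deposition); litter depth (to annual rainfall via litter depth → wildfire frequency → understory diversity → annual rainfall; to nitrogen deposition via litter depth → canopy cover → snowpack depth → nitrogen deposition); soil moisture (to annual rainfall via soil moisture → understory diversity → annual rainfall; to nitrogen deposition via soil moisture → pollinator count → nitrogen deposition); songbird abundance (to annual rainfall via songbird abundance → understory diversity → annual rainfall; to nitrogen deposition via songbird abundance → tick density → pollinator count → nitrogen deposition).
Every other variable lacks a causal path to at least one of annual rainfall and nitrogen deposition.

4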